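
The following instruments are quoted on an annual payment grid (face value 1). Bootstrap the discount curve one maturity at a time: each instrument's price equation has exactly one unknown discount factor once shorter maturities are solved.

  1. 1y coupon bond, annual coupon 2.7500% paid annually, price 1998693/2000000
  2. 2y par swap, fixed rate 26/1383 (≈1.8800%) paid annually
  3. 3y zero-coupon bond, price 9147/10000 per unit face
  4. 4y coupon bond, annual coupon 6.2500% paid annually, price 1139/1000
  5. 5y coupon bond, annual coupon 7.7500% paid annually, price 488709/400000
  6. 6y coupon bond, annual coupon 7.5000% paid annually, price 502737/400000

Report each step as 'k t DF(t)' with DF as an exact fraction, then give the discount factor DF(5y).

1 1 4863/5000
2 2 2409/2500
3 3 9147/10000
4 4 9043/10000
5 5 4319/5000
6 6 8469/10000
DF(5y) = 4319/5000 ≈ 0.863800

step 1 [1y] bond c/1=11/400: DF=(1998693/2000000 − 11/400·(0))/(1+11/400) = 4863/5000 ≈ 0.972600
step 2 [2y] swap r/1=26/1383: DF=(1 − 26/1383·(0.972600))/(1+26/1383) = 2409/2500 ≈ 0.963600
step 3 [3y] zero: DF = P = 9147/10000 ≈ 0.914700
step 4 [4y] bond c/1=1/16: DF=(1139/1000 − 1/16·(0.972600+0.963600+0.914700))/(1+1/16) = 9043/10000 ≈ 0.904300
step 5 [5y] bond c/1=31/400: DF=(488709/400000 − 31/400·(0.972600+0.963600+0.914700+0.904300))/(1+31/400) = 4319/5000 ≈ 0.863800
step 6 [6y] bond c/1=3/40: DF=(502737/400000 − 3/40·(0.972600+0.963600+0.914700+0.904300+0.863800))/(1+3/40) = 8469/10000 ≈ 0.846900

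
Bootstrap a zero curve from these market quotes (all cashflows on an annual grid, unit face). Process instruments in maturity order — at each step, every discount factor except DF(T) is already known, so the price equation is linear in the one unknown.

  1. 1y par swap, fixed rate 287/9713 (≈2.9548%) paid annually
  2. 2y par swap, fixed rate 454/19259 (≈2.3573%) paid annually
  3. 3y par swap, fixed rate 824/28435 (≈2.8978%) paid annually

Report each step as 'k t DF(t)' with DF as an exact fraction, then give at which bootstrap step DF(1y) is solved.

step 1 [1y] swap r/1=287/9713: DF=(1 − 287/9713·(0))/(1+287/9713) = 9713/10000 ≈ 0.971300
step 2 [2y] swap r/1=454/19259: DF=(1 − 454/19259·(0.971300))/(1+454/19259) = 4773/5000 ≈ 0.954600
step 3 [3y] swap r/1=824/28435: DF=(1 − 824/28435·(0.971300+0.954600))/(1+824/28435) = 1147/1250 ≈ 0.917600

1 1 9713/10000
2 2 4773/5000
3 3 1147/1250
DF(1y) is solved at step 1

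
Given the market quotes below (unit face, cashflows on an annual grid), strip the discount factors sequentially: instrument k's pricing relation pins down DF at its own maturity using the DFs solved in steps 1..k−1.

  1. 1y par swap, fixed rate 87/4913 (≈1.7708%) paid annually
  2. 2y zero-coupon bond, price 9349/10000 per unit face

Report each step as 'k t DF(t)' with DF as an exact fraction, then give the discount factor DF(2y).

1 1 4913/5000
2 2 9349/10000
DF(2y) = 9349/10000 ≈ 0.934900

step 1 [1y] swap r/1=87/4913: DF=(1 − 87/4913·(0))/(1+87/4913) = 4913/5000 ≈ 0.982600
step 2 [2y] zero: DF = P = 9349/10000 ≈ 0.934900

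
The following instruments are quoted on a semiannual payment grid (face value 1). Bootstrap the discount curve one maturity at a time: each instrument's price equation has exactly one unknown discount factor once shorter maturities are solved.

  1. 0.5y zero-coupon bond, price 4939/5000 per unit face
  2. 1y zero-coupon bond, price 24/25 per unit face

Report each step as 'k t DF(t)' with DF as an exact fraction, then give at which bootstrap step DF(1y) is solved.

step 1 [0.5y] zero: DF = P = 4939/5000 ≈ 0.987800
step 2 [1y] zero: DF = P = 24/25 ≈ 0.960000

1 1/2 4939/5000
2 1 24/25
DF(1y) is solved at step 2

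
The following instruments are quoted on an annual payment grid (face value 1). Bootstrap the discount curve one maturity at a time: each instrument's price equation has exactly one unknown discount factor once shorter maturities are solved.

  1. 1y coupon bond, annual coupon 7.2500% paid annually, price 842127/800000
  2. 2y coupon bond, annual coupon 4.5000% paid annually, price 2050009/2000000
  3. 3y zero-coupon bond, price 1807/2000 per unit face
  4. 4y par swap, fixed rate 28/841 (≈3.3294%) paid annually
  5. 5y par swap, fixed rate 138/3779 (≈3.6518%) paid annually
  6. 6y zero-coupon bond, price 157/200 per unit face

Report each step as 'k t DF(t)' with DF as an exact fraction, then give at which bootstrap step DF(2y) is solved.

1 1 1963/2000
2 2 4693/5000
3 3 1807/2000
4 4 548/625
5 5 1043/1250
6 6 157/200
DF(2y) is solved at step 2

step 1 [1y] bond c/1=29/400: DF=(842127/800000 − 29/400·(0))/(1+29/400) = 1963/2000 ≈ 0.981500
step 2 [2y] bond c/1=9/200: DF=(2050009/2000000 − 9/200·(0.981500))/(1+9/200) = 4693/5000 ≈ 0.938600
step 3 [3y] zero: DF = P = 1807/2000 ≈ 0.903500
step 4 [4y] swap r/1=28/841: DF=(1 − 28/841·(0.981500+0.938600+0.903500))/(1+28/841) = 548/625 ≈ 0.876800
step 5 [5y] swap r/1=138/3779: DF=(1 − 138/3779·(0.981500+0.938600+0.903500+0.876800))/(1+138/3779) = 1043/1250 ≈ 0.834400
step 6 [6y] zero: DF = P = 157/200 ≈ 0.785000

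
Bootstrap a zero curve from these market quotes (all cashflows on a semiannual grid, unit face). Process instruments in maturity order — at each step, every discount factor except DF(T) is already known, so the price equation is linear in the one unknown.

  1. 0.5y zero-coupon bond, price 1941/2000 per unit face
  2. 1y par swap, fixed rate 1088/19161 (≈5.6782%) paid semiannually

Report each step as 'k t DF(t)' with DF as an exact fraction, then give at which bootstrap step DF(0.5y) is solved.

1 1/2 1941/2000
2 1 591/625
DF(0.5y) is solved at step 1

step 1 [0.5y] zero: DF = P = 1941/2000 ≈ 0.970500
step 2 [1y] swap r/2=544/19161: DF=(1 − 544/19161·(0.970500))/(1+544/19161) = 591/625 ≈ 0.945600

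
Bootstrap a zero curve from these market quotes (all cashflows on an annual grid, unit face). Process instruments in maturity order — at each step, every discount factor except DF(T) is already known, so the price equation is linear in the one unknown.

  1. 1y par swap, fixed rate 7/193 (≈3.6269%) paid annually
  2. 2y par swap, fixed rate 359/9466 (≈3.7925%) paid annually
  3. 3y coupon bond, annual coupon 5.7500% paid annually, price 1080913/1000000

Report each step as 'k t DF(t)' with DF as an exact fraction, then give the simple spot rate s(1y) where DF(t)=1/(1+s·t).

step 1 [1y] swap r/1=7/193: DF=(1 − 7/193·(0))/(1+7/193) = 193/200 ≈ 0.965000
step 2 [2y] swap r/1=359/9466: DF=(1 − 359/9466·(0.965000))/(1+359/9466) = 4641/5000 ≈ 0.928200
step 3 [3y] bond c/1=23/400: DF=(1080913/1000000 − 23/400·(0.965000+0.928200))/(1+23/400) = 1149/1250 ≈ 0.919200

1 1 193/200
2 2 4641/5000
3 3 1149/1250
s(1y) = (1/(193/200) − 1)/(1) = 7/193 ≈ 3.6269%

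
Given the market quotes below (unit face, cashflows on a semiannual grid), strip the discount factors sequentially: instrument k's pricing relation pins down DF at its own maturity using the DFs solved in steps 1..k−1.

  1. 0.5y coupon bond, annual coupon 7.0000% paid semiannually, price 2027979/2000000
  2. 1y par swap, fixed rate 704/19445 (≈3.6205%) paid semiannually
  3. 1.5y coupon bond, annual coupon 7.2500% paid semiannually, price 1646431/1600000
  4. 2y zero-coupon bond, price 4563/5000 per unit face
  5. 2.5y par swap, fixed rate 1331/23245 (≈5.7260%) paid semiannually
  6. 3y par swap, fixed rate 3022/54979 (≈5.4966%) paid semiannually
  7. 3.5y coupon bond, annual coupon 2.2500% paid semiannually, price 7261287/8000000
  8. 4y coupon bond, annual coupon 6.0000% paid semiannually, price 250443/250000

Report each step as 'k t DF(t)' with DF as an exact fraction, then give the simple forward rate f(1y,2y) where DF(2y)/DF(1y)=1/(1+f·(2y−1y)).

1 1/2 9797/10000
2 1 603/625
3 3/2 37/40
4 2 4563/5000
5 5/2 8669/10000
6 3 8489/10000
7 7/2 2091/2500
8 4 7881/10000
f(1y,2y) = ((603/625)/(4563/5000) − 1)/(1) = 29/507 ≈ 5.7199%

step 1 [0.5y] bond c/2=7/200: DF=(2027979/2000000 − 7/200·(0))/(1+7/200) = 9797/10000 ≈ 0.979700
step 2 [1y] swap r/2=352/19445: DF=(1 − 352/19445·(0.979700))/(1+352/19445) = 603/625 ≈ 0.964800
step 3 [1.5y] bond c/2=29/800: DF=(1646431/1600000 − 29/800·(0.979700+0.964800))/(1+29/800) = 37/40 ≈ 0.925000
step 4 [2y] zero: DF = P = 4563/5000 ≈ 0.912600
step 5 [2.5y] swap r/2=1331/46490: DF=(1 − 1331/46490·(0.979700+0.964800+0.925000+0.912600))/(1+1331/46490) = 8669/10000 ≈ 0.866900
step 6 [3y] swap r/2=1511/54979: DF=(1 − 1511/54979·(0.979700+0.964800+0.925000+0.912600+0.866900))/(1+1511/54979) = 8489/10000 ≈ 0.848900
step 7 [3.5y] bond c/2=9/800: DF=(7261287/8000000 − 9/800·(0.979700+0.964800+0.925000+0.912600+0.866900+0.848900))/(1+9/800) = 2091/2500 ≈ 0.836400
step 8 [4y] bond c/2=3/100: DF=(250443/250000 − 3/100·(0.979700+0.964800+0.925000+0.912600+0.866900+0.848900+0.836400))/(1+3/100) = 7881/10000 ≈ 0.788100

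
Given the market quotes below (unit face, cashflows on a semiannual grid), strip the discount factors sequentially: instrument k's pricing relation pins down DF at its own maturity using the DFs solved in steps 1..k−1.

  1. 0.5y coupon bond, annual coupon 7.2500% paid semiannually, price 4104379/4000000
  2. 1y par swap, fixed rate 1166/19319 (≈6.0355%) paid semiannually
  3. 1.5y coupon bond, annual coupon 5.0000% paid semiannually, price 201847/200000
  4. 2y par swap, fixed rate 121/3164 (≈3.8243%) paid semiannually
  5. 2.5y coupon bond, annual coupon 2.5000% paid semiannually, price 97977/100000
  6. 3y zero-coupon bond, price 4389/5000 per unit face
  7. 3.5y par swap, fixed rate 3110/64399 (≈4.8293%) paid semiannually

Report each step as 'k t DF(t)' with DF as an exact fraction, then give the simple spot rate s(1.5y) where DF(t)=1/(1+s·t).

1 1/2 4951/5000
2 1 9417/10000
3 3/2 15/16
4 2 4637/5000
5 5/2 1151/1250
6 3 4389/5000
7 7/2 1689/2000
s(1.5y) = (1/(15/16) − 1)/(3/2) = 2/45 ≈ 4.4444%

step 1 [0.5y] bond c/2=29/800: DF=(4104379/4000000 − 29/800·(0))/(1+29/800) = 4951/5000 ≈ 0.990200
step 2 [1y] swap r/2=583/19319: DF=(1 − 583/19319·(0.990200))/(1+583/19319) = 9417/10000 ≈ 0.941700
step 3 [1.5y] bond c/2=1/40: DF=(201847/200000 − 1/40·(0.990200+0.941700))/(1+1/40) = 15/16 ≈ 0.937500
step 4 [2y] swap r/2=121/6328: DF=(1 − 121/6328·(0.990200+0.941700+0.937500))/(1+121/6328) = 4637/5000 ≈ 0.927400
step 5 [2.5y] bond c/2=1/80: DF=(97977/100000 − 1/80·(0.990200+0.941700+0.937500+0.927400))/(1+1/80) = 1151/1250 ≈ 0.920800
step 6 [3y] zero: DF = P = 4389/5000 ≈ 0.877800
step 7 [3.5y] swap r/2=1555/64399: DF=(1 − 1555/64399·(0.990200+0.941700+0.937500+0.927400+0.920800+0.877800))/(1+1555/64399) = 1689/2000 ≈ 0.844500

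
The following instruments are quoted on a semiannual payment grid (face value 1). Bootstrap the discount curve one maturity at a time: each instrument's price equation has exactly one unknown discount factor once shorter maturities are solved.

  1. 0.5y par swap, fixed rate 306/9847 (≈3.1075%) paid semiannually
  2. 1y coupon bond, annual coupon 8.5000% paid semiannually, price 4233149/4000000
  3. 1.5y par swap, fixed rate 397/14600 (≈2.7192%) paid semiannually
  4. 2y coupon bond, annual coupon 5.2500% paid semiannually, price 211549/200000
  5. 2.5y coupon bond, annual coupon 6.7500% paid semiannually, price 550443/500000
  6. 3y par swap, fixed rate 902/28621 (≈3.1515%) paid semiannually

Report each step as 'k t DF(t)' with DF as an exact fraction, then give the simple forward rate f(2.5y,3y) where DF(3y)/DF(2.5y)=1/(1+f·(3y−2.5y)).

1 1/2 9847/10000
2 1 39/40
3 3/2 9603/10000
4 2 239/250
5 5/2 1173/1250
6 3 4549/5000
f(2.5y,3y) = ((1173/1250)/(4549/5000) − 1)/(1/2) = 286/4549 ≈ 6.2871%

step 1 [0.5y] swap r/2=153/9847: DF=(1 − 153/9847·(0))/(1+153/9847) = 9847/10000 ≈ 0.984700
step 2 [1y] bond c/2=17/400: DF=(4233149/4000000 − 17/400·(0.984700))/(1+17/400) = 39/40 ≈ 0.975000
step 3 [1.5y] swap r/2=397/29200: DF=(1 − 397/29200·(0.984700+0.975000))/(1+397/29200) = 9603/10000 ≈ 0.960300
step 4 [2y] bond c/2=21/800: DF=(211549/200000 − 21/800·(0.984700+0.975000+0.960300))/(1+21/800) = 239/250 ≈ 0.956000
step 5 [2.5y] bond c/2=27/800: DF=(550443/500000 − 27/800·(0.984700+0.975000+0.960300+0.956000))/(1+27/800) = 1173/1250 ≈ 0.938400
step 6 [3y] swap r/2=451/28621: DF=(1 − 451/28621·(0.984700+0.975000+0.960300+0.956000+0.938400))/(1+451/28621) = 4549/5000 ≈ 0.909800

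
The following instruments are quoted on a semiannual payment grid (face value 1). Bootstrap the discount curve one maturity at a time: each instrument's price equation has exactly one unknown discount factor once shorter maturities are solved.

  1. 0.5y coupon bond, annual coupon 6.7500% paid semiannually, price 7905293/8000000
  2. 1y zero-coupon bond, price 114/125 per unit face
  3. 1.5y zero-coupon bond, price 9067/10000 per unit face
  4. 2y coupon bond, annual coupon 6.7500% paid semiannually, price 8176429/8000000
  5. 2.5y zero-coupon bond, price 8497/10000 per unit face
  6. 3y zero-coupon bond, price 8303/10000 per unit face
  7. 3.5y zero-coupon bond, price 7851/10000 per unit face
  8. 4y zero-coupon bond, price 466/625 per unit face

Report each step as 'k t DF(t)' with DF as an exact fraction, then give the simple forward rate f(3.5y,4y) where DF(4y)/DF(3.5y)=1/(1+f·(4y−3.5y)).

1 1/2 9559/10000
2 1 114/125
3 3/2 9067/10000
4 2 8981/10000
5 5/2 8497/10000
6 3 8303/10000
7 7/2 7851/10000
8 4 466/625
f(3.5y,4y) = ((7851/10000)/(466/625) − 1)/(1/2) = 395/3728 ≈ 10.5955%

step 1 [0.5y] bond c/2=27/800: DF=(7905293/8000000 − 27/800·(0))/(1+27/800) = 9559/10000 ≈ 0.955900
step 2 [1y] zero: DF = P = 114/125 ≈ 0.912000
step 3 [1.5y] zero: DF = P = 9067/10000 ≈ 0.906700
step 4 [2y] bond c/2=27/800: DF=(8176429/8000000 − 27/800·(0.955900+0.912000+0.906700))/(1+27/800) = 8981/10000 ≈ 0.898100
step 5 [2.5y] zero: DF = P = 8497/10000 ≈ 0.849700
step 6 [3y] zero: DF = P = 8303/10000 ≈ 0.830300
step 7 [3.5y] zero: DF = P = 7851/10000 ≈ 0.785100
step 8 [4y] zero: DF = P = 466/625 ≈ 0.745600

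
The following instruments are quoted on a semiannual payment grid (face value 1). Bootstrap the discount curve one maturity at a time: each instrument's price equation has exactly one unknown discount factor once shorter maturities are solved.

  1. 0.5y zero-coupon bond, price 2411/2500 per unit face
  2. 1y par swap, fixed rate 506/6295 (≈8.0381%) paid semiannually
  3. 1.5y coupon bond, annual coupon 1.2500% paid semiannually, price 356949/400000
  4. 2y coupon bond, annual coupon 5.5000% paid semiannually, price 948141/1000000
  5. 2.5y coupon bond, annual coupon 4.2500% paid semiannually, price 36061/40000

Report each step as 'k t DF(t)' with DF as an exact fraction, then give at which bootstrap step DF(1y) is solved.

step 1 [0.5y] zero: DF = P = 2411/2500 ≈ 0.964400
step 2 [1y] swap r/2=253/6295: DF=(1 − 253/6295·(0.964400))/(1+253/6295) = 9241/10000 ≈ 0.924100
step 3 [1.5y] bond c/2=1/160: DF=(356949/400000 − 1/160·(0.964400+0.924100))/(1+1/160) = 8751/10000 ≈ 0.875100
step 4 [2y] bond c/2=11/400: DF=(948141/1000000 − 11/400·(0.964400+0.924100+0.875100))/(1+11/400) = 1061/1250 ≈ 0.848800
step 5 [2.5y] bond c/2=17/800: DF=(36061/40000 − 17/800·(0.964400+0.924100+0.875100+0.848800))/(1+17/800) = 2019/2500 ≈ 0.807600

1 1/2 2411/2500
2 1 9241/10000
3 3/2 8751/10000
4 2 1061/1250
5 5/2 2019/2500
DF(1y) is solved at step 2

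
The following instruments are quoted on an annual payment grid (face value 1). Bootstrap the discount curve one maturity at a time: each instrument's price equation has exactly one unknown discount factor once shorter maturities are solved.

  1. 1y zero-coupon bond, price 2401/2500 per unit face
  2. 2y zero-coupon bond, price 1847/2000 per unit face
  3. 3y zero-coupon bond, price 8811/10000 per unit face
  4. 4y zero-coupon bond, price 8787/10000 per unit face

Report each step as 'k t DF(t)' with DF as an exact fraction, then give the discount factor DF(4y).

1 1 2401/2500
2 2 1847/2000
3 3 8811/10000
4 4 8787/10000
DF(4y) = 8787/10000 ≈ 0.878700

step 1 [1y] zero: DF = P = 2401/2500 ≈ 0.960400
step 2 [2y] zero: DF = P = 1847/2000 ≈ 0.923500
step 3 [3y] zero: DF = P = 8811/10000 ≈ 0.881100
step 4 [4y] zero: DF = P = 8787/10000 ≈ 0.878700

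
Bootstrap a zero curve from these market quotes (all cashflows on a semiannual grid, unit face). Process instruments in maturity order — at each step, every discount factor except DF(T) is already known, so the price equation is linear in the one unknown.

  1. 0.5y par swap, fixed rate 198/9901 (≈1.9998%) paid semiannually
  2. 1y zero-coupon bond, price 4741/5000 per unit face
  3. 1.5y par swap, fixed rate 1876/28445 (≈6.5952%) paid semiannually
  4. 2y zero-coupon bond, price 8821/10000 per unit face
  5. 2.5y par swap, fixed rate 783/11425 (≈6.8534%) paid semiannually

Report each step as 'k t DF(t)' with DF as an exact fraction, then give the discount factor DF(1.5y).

1 1/2 9901/10000
2 1 4741/5000
3 3/2 4531/5000
4 2 8821/10000
5 5/2 4217/5000
DF(1.5y) = 4531/5000 ≈ 0.906200

step 1 [0.5y] swap r/2=99/9901: DF=(1 − 99/9901·(0))/(1+99/9901) = 9901/10000 ≈ 0.990100
step 2 [1y] zero: DF = P = 4741/5000 ≈ 0.948200
step 3 [1.5y] swap r/2=938/28445: DF=(1 − 938/28445·(0.990100+0.948200))/(1+938/28445) = 4531/5000 ≈ 0.906200
step 4 [2y] zero: DF = P = 8821/10000 ≈ 0.882100
step 5 [2.5y] swap r/2=783/22850: DF=(1 − 783/22850·(0.990100+0.948200+0.906200+0.882100))/(1+783/22850) = 4217/5000 ≈ 0.843400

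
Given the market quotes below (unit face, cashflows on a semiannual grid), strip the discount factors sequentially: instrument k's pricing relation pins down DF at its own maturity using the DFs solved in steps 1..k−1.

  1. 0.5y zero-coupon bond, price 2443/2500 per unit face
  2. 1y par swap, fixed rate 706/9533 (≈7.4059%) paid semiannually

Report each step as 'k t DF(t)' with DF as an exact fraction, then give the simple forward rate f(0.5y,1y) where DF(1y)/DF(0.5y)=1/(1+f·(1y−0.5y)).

1 1/2 2443/2500
2 1 4647/5000
f(0.5y,1y) = ((2443/2500)/(4647/5000) − 1)/(1/2) = 478/4647 ≈ 10.2862%

step 1 [0.5y] zero: DF = P = 2443/2500 ≈ 0.977200
step 2 [1y] swap r/2=353/9533: DF=(1 − 353/9533·(0.977200))/(1+353/9533) = 4647/5000 ≈ 0.929400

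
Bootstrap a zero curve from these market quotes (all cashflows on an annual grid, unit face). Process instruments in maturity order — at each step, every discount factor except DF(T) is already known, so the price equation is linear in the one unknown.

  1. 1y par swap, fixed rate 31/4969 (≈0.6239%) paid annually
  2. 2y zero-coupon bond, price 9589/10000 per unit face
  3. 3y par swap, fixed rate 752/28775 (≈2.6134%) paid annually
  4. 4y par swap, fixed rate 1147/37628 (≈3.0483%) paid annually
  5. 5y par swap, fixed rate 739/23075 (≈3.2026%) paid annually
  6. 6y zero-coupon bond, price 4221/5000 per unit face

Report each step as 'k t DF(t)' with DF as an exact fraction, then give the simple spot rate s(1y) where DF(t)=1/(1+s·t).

step 1 [1y] swap r/1=31/4969: DF=(1 − 31/4969·(0))/(1+31/4969) = 4969/5000 ≈ 0.993800
step 2 [2y] zero: DF = P = 9589/10000 ≈ 0.958900
step 3 [3y] swap r/1=752/28775: DF=(1 − 752/28775·(0.993800+0.958900))/(1+752/28775) = 578/625 ≈ 0.924800
step 4 [4y] swap r/1=1147/37628: DF=(1 − 1147/37628·(0.993800+0.958900+0.924800))/(1+1147/37628) = 8853/10000 ≈ 0.885300
step 5 [5y] swap r/1=739/23075: DF=(1 − 739/23075·(0.993800+0.958900+0.924800+0.885300))/(1+739/23075) = 4261/5000 ≈ 0.852200
step 6 [6y] zero: DF = P = 4221/5000 ≈ 0.844200

1 1 4969/5000
2 2 9589/10000
3 3 578/625
4 4 8853/10000
5 5 4261/5000
6 6 4221/5000
s(1y) = (1/(4969/5000) − 1)/(1) = 31/4969 ≈ 0.6239%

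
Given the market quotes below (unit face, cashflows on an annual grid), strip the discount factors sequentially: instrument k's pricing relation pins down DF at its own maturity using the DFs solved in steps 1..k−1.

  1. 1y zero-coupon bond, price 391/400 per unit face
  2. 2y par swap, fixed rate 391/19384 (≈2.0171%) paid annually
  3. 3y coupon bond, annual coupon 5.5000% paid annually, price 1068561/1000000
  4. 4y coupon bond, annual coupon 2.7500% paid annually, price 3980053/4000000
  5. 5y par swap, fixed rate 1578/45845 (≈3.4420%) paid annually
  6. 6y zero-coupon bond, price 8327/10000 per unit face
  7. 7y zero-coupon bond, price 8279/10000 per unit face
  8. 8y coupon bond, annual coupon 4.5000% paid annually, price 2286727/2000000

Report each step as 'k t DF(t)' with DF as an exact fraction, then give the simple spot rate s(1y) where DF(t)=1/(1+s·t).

step 1 [1y] zero: DF = P = 391/400 ≈ 0.977500
step 2 [2y] swap r/1=391/19384: DF=(1 − 391/19384·(0.977500))/(1+391/19384) = 9609/10000 ≈ 0.960900
step 3 [3y] bond c/1=11/200: DF=(1068561/1000000 − 11/200·(0.977500+0.960900))/(1+11/200) = 4559/5000 ≈ 0.911800
step 4 [4y] bond c/1=11/400: DF=(3980053/4000000 − 11/400·(0.977500+0.960900+0.911800))/(1+11/400) = 8921/10000 ≈ 0.892100
step 5 [5y] swap r/1=1578/45845: DF=(1 − 1578/45845·(0.977500+0.960900+0.911800+0.892100))/(1+1578/45845) = 4211/5000 ≈ 0.842200
step 6 [6y] zero: DF = P = 8327/10000 ≈ 0.832700
step 7 [7y] zero: DF = P = 8279/10000 ≈ 0.827900
step 8 [8y] bond c/1=9/200: DF=(2286727/2000000 − 9/200·(0.977500+0.960900+0.911800+0.892100+0.842200+0.832700+0.827900))/(1+9/200) = 2063/2500 ≈ 0.825200

1 1 391/400
2 2 9609/10000
3 3 4559/5000
4 4 8921/10000
5 5 4211/5000
6 6 8327/10000
7 7 8279/10000
8 8 2063/2500
s(1y) = (1/(391/400) − 1)/(1) = 9/391 ≈ 2.3018%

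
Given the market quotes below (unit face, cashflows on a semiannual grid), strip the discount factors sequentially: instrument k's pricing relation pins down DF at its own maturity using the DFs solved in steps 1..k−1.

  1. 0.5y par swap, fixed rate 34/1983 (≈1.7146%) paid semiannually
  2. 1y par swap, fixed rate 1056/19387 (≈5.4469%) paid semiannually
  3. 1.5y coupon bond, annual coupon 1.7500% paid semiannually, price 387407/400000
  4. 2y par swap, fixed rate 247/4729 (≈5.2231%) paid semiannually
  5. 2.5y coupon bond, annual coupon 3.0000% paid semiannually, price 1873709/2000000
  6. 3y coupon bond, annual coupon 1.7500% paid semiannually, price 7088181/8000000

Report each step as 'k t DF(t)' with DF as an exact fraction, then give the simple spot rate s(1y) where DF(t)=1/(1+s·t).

1 1/2 1983/2000
2 1 592/625
3 3/2 9433/10000
4 2 2253/2500
5 5/2 8671/10000
6 3 419/500
s(1y) = (1/(592/625) − 1)/(1) = 33/592 ≈ 5.5743%

step 1 [0.5y] swap r/2=17/1983: DF=(1 − 17/1983·(0))/(1+17/1983) = 1983/2000 ≈ 0.991500
step 2 [1y] swap r/2=528/19387: DF=(1 − 528/19387·(0.991500))/(1+528/19387) = 592/625 ≈ 0.947200
step 3 [1.5y] bond c/2=7/800: DF=(387407/400000 − 7/800·(0.991500+0.947200))/(1+7/800) = 9433/10000 ≈ 0.943300
step 4 [2y] swap r/2=247/9458: DF=(1 − 247/9458·(0.991500+0.947200+0.943300))/(1+247/9458) = 2253/2500 ≈ 0.901200
step 5 [2.5y] bond c/2=3/200: DF=(1873709/2000000 − 3/200·(0.991500+0.947200+0.943300+0.901200))/(1+3/200) = 8671/10000 ≈ 0.867100
step 6 [3y] bond c/2=7/800: DF=(7088181/8000000 − 7/800·(0.991500+0.947200+0.943300+0.901200+0.867100))/(1+7/800) = 419/500 ≈ 0.838000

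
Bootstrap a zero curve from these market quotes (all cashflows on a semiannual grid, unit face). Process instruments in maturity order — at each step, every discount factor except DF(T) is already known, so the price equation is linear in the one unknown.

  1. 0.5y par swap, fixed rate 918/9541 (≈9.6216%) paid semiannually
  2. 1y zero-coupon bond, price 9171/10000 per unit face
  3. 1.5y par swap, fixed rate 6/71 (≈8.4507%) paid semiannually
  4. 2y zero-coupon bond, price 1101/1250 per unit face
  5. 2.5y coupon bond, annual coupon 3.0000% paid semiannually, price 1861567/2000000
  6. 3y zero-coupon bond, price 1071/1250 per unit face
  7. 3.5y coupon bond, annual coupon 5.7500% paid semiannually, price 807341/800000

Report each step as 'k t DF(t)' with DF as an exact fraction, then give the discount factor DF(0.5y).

step 1 [0.5y] swap r/2=459/9541: DF=(1 − 459/9541·(0))/(1+459/9541) = 9541/10000 ≈ 0.954100
step 2 [1y] zero: DF = P = 9171/10000 ≈ 0.917100
step 3 [1.5y] swap r/2=3/71: DF=(1 − 3/71·(0.954100+0.917100))/(1+3/71) = 2209/2500 ≈ 0.883600
step 4 [2y] zero: DF = P = 1101/1250 ≈ 0.880800
step 5 [2.5y] bond c/2=3/200: DF=(1861567/2000000 − 3/200·(0.954100+0.917100+0.883600+0.880800))/(1+3/200) = 8633/10000 ≈ 0.863300
step 6 [3y] zero: DF = P = 1071/1250 ≈ 0.856800
step 7 [3.5y] bond c/2=23/800: DF=(807341/800000 − 23/800·(0.954100+0.917100+0.883600+0.880800+0.863300+0.856800))/(1+23/800) = 8313/10000 ≈ 0.831300

1 1/2 9541/10000
2 1 9171/10000
3 3/2 2209/2500
4 2 1101/1250
5 5/2 8633/10000
6 3 1071/1250
7 7/2 8313/10000
DF(0.5y) = 9541/10000 ≈ 0.954100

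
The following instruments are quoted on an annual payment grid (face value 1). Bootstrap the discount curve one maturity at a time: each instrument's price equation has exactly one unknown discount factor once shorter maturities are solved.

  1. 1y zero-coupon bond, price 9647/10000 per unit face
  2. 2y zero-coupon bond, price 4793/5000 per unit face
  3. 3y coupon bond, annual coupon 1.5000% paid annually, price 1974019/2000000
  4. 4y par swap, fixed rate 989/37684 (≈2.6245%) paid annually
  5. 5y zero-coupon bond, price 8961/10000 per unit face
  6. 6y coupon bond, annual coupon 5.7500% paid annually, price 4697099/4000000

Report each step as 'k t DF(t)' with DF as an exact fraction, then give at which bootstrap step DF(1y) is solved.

1 1 9647/10000
2 2 4793/5000
3 3 118/125
4 4 9011/10000
5 5 8961/10000
6 6 1071/1250
DF(1y) is solved at step 1

step 1 [1y] zero: DF = P = 9647/10000 ≈ 0.964700
step 2 [2y] zero: DF = P = 4793/5000 ≈ 0.958600
step 3 [3y] bond c/1=3/200: DF=(1974019/2000000 − 3/200·(0.964700+0.958600))/(1+3/200) = 118/125 ≈ 0.944000
step 4 [4y] swap r/1=989/37684: DF=(1 − 989/37684·(0.964700+0.958600+0.944000))/(1+989/37684) = 9011/10000 ≈ 0.901100
step 5 [5y] zero: DF = P = 8961/10000 ≈ 0.896100
step 6 [6y] bond c/1=23/400: DF=(4697099/4000000 − 23/400·(0.964700+0.958600+0.944000+0.901100+0.896100))/(1+23/400) = 1071/1250 ≈ 0.856800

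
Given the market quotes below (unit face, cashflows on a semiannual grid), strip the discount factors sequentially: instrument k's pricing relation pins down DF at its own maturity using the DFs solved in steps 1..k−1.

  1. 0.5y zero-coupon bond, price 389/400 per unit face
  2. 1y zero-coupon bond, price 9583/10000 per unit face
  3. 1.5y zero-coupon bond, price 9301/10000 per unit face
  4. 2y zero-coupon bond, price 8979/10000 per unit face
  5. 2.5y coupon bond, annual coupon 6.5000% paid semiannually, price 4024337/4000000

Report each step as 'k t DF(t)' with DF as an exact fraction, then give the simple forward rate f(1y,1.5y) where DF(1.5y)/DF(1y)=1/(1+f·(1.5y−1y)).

step 1 [0.5y] zero: DF = P = 389/400 ≈ 0.972500
step 2 [1y] zero: DF = P = 9583/10000 ≈ 0.958300
step 3 [1.5y] zero: DF = P = 9301/10000 ≈ 0.930100
step 4 [2y] zero: DF = P = 8979/10000 ≈ 0.897900
step 5 [2.5y] bond c/2=13/400: DF=(4024337/4000000 − 13/400·(0.972500+0.958300+0.930100+0.897900))/(1+13/400) = 8561/10000 ≈ 0.856100

1 1/2 389/400
2 1 9583/10000
3 3/2 9301/10000
4 2 8979/10000
5 5/2 8561/10000
f(1y,1.5y) = ((9583/10000)/(9301/10000) − 1)/(1/2) = 564/9301 ≈ 6.0639%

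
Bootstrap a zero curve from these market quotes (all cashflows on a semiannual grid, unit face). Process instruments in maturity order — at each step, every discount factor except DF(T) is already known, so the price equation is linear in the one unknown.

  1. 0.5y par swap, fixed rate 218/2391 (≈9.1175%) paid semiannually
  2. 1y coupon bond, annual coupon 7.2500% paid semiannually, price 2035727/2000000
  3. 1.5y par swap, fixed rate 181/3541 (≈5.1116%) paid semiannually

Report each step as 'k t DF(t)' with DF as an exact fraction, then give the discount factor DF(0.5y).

1 1/2 2391/2500
2 1 593/625
3 3/2 2319/2500
DF(0.5y) = 2391/2500 ≈ 0.956400

step 1 [0.5y] swap r/2=109/2391: DF=(1 − 109/2391·(0))/(1+109/2391) = 2391/2500 ≈ 0.956400
step 2 [1y] bond c/2=29/800: DF=(2035727/2000000 − 29/800·(0.956400))/(1+29/800) = 593/625 ≈ 0.948800
step 3 [1.5y] swap r/2=181/7082: DF=(1 − 181/7082·(0.956400+0.948800))/(1+181/7082) = 2319/2500 ≈ 0.927600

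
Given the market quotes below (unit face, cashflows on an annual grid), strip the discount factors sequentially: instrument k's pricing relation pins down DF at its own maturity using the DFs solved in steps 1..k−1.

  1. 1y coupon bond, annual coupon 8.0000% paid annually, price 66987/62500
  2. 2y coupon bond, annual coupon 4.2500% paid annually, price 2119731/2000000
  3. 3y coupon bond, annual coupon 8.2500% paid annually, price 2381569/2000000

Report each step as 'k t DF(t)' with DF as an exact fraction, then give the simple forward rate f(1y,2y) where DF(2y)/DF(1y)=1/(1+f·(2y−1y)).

1 1 2481/2500
2 2 4881/5000
3 3 19/20
f(1y,2y) = ((2481/2500)/(4881/5000) − 1)/(1) = 27/1627 ≈ 1.6595%

step 1 [1y] bond c/1=2/25: DF=(66987/62500 − 2/25·(0))/(1+2/25) = 2481/2500 ≈ 0.992400
step 2 [2y] bond c/1=17/400: DF=(2119731/2000000 − 17/400·(0.992400))/(1+17/400) = 4881/5000 ≈ 0.976200
step 3 [3y] bond c/1=33/400: DF=(2381569/2000000 − 33/400·(0.992400+0.976200))/(1+33/400) = 19/20 ≈ 0.950000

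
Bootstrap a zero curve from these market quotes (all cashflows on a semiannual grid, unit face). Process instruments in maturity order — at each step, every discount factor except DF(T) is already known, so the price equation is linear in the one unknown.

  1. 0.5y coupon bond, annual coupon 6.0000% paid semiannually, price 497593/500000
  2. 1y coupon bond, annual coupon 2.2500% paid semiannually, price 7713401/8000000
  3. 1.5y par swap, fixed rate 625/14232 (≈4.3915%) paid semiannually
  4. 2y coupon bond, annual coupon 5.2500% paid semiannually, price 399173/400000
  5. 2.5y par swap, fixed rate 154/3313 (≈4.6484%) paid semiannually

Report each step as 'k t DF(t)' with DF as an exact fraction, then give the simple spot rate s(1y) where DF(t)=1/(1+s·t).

1 1/2 4831/5000
2 1 9427/10000
3 3/2 15/16
4 2 2249/2500
5 5/2 4461/5000
s(1y) = (1/(9427/10000) − 1)/(1) = 573/9427 ≈ 6.0783%

step 1 [0.5y] bond c/2=3/100: DF=(497593/500000 − 3/100·(0))/(1+3/100) = 4831/5000 ≈ 0.966200
step 2 [1y] bond c/2=9/800: DF=(7713401/8000000 − 9/800·(0.966200))/(1+9/800) = 9427/10000 ≈ 0.942700
step 3 [1.5y] swap r/2=625/28464: DF=(1 − 625/28464·(0.966200+0.942700))/(1+625/28464) = 15/16 ≈ 0.937500
step 4 [2y] bond c/2=21/800: DF=(399173/400000 − 21/800·(0.966200+0.942700+0.937500))/(1+21/800) = 2249/2500 ≈ 0.899600
step 5 [2.5y] swap r/2=77/3313: DF=(1 − 77/3313·(0.966200+0.942700+0.937500+0.899600))/(1+77/3313) = 4461/5000 ≈ 0.892200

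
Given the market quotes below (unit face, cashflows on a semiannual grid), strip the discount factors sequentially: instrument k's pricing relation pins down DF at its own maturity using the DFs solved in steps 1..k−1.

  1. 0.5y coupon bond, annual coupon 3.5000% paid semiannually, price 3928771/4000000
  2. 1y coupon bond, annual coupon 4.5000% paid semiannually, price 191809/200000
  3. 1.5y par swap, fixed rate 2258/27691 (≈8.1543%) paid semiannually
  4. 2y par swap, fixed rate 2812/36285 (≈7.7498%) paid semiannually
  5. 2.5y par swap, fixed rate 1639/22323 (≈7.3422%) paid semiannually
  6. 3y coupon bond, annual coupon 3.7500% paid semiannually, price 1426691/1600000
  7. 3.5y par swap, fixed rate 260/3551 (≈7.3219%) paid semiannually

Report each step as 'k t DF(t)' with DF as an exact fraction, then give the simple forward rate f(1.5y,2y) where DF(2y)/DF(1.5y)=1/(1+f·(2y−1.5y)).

step 1 [0.5y] bond c/2=7/400: DF=(3928771/4000000 − 7/400·(0))/(1+7/400) = 9653/10000 ≈ 0.965300
step 2 [1y] bond c/2=9/400: DF=(191809/200000 − 9/400·(0.965300))/(1+9/400) = 9167/10000 ≈ 0.916700
step 3 [1.5y] swap r/2=1129/27691: DF=(1 − 1129/27691·(0.965300+0.916700))/(1+1129/27691) = 8871/10000 ≈ 0.887100
step 4 [2y] swap r/2=1406/36285: DF=(1 − 1406/36285·(0.965300+0.916700+0.887100))/(1+1406/36285) = 4297/5000 ≈ 0.859400
step 5 [2.5y] swap r/2=1639/44646: DF=(1 − 1639/44646·(0.965300+0.916700+0.887100+0.859400))/(1+1639/44646) = 8361/10000 ≈ 0.836100
step 6 [3y] bond c/2=3/160: DF=(1426691/1600000 − 3/160·(0.965300+0.916700+0.887100+0.859400+0.836100))/(1+3/160) = 7931/10000 ≈ 0.793100
step 7 [3.5y] swap r/2=130/3551: DF=(1 − 130/3551·(0.965300+0.916700+0.887100+0.859400+0.836100+0.793100))/(1+130/3551) = 779/1000 ≈ 0.779000

1 1/2 9653/10000
2 1 9167/10000
3 3/2 8871/10000
4 2 4297/5000
5 5/2 8361/10000
6 3 7931/10000
7 7/2 779/1000
f(1.5y,2y) = ((8871/10000)/(4297/5000) − 1)/(1/2) = 277/4297 ≈ 6.4464%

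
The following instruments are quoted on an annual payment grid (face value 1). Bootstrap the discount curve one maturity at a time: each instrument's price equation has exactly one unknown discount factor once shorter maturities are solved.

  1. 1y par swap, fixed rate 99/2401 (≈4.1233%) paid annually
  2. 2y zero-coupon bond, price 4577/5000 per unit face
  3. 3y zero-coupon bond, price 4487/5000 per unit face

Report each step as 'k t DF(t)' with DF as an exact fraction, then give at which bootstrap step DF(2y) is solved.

step 1 [1y] swap r/1=99/2401: DF=(1 − 99/2401·(0))/(1+99/2401) = 2401/2500 ≈ 0.960400
step 2 [2y] zero: DF = P = 4577/5000 ≈ 0.915400
step 3 [3y] zero: DF = P = 4487/5000 ≈ 0.897400

1 1 2401/2500
2 2 4577/5000
3 3 4487/5000
DF(2y) is solved at step 2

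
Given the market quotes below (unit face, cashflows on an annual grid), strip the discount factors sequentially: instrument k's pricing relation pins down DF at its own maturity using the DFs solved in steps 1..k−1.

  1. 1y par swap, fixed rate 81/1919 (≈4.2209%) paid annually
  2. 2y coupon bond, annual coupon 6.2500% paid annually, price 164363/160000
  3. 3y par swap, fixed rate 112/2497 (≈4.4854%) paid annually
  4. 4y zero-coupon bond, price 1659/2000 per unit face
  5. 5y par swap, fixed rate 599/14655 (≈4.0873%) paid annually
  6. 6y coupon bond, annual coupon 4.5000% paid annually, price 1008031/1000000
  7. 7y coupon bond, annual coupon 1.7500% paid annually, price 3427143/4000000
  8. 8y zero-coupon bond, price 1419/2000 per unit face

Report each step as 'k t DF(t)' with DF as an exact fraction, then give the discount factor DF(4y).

1 1 1919/2000
2 2 569/625
3 3 548/625
4 4 1659/2000
5 5 8203/10000
6 6 7753/10000
7 7 7531/10000
8 8 1419/2000
DF(4y) = 1659/2000 ≈ 0.829500

step 1 [1y] swap r/1=81/1919: DF=(1 − 81/1919·(0))/(1+81/1919) = 1919/2000 ≈ 0.959500
step 2 [2y] bond c/1=1/16: DF=(164363/160000 − 1/16·(0.959500))/(1+1/16) = 569/625 ≈ 0.910400
step 3 [3y] swap r/1=112/2497: DF=(1 − 112/2497·(0.959500+0.910400))/(1+112/2497) = 548/625 ≈ 0.876800
step 4 [4y] zero: DF = P = 1659/2000 ≈ 0.829500
step 5 [5y] swap r/1=599/14655: DF=(1 − 599/14655·(0.959500+0.910400+0.876800+0.829500))/(1+599/14655) = 8203/10000 ≈ 0.820300
step 6 [6y] bond c/1=9/200: DF=(1008031/1000000 − 9/200·(0.959500+0.910400+0.876800+0.829500+0.820300))/(1+9/200) = 7753/10000 ≈ 0.775300
step 7 [7y] bond c/1=7/400: DF=(3427143/4000000 − 7/400·(0.959500+0.910400+0.876800+0.829500+0.820300+0.775300))/(1+7/400) = 7531/10000 ≈ 0.753100
step 8 [8y] zero: DF = P = 1419/2000 ≈ 0.709500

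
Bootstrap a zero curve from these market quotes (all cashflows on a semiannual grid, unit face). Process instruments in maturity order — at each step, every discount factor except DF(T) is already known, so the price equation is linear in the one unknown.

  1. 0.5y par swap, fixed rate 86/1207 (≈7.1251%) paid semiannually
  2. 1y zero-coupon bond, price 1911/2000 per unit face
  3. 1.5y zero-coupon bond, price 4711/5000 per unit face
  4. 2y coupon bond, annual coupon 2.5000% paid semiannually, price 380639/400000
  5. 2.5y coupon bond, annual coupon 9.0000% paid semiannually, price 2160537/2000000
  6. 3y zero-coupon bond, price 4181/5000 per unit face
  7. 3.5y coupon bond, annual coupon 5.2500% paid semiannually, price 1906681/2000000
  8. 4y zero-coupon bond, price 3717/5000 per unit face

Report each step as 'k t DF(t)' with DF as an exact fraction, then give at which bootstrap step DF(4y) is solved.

step 1 [0.5y] swap r/2=43/1207: DF=(1 − 43/1207·(0))/(1+43/1207) = 1207/1250 ≈ 0.965600
step 2 [1y] zero: DF = P = 1911/2000 ≈ 0.955500
step 3 [1.5y] zero: DF = P = 4711/5000 ≈ 0.942200
step 4 [2y] bond c/2=1/80: DF=(380639/400000 − 1/80·(0.965600+0.955500+0.942200))/(1+1/80) = 1809/2000 ≈ 0.904500
step 5 [2.5y] bond c/2=9/200: DF=(2160537/2000000 − 9/200·(0.965600+0.955500+0.942200+0.904500))/(1+9/200) = 1743/2000 ≈ 0.871500
step 6 [3y] zero: DF = P = 4181/5000 ≈ 0.836200
step 7 [3.5y] bond c/2=21/800: DF=(1906681/2000000 − 21/800·(0.965600+0.955500+0.942200+0.904500+0.871500+0.836200))/(1+21/800) = 7889/10000 ≈ 0.788900
step 8 [4y] zero: DF = P = 3717/5000 ≈ 0.743400

1 1/2 1207/1250
2 1 1911/2000
3 3/2 4711/5000
4 2 1809/2000
5 5/2 1743/2000
6 3 4181/5000
7 7/2 7889/10000
8 4 3717/5000
DF(4y) is solved at step 8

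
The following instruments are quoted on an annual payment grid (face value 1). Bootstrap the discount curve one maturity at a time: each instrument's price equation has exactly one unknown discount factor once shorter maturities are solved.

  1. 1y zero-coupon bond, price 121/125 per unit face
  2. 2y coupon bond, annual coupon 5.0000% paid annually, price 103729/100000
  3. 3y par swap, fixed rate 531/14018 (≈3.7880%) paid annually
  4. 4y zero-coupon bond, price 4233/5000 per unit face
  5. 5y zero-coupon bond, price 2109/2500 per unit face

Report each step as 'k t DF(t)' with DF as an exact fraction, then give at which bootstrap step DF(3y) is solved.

1 1 121/125
2 2 4709/5000
3 3 4469/5000
4 4 4233/5000
5 5 2109/2500
DF(3y) is solved at step 3

step 1 [1y] zero: DF = P = 121/125 ≈ 0.968000
step 2 [2y] bond c/1=1/20: DF=(103729/100000 − 1/20·(0.968000))/(1+1/20) = 4709/5000 ≈ 0.941800
step 3 [3y] swap r/1=531/14018: DF=(1 − 531/14018·(0.968000+0.941800))/(1+531/14018) = 4469/5000 ≈ 0.893800
step 4 [4y] zero: DF = P = 4233/5000 ≈ 0.846600
step 5 [5y] zero: DF = P = 2109/2500 ≈ 0.843600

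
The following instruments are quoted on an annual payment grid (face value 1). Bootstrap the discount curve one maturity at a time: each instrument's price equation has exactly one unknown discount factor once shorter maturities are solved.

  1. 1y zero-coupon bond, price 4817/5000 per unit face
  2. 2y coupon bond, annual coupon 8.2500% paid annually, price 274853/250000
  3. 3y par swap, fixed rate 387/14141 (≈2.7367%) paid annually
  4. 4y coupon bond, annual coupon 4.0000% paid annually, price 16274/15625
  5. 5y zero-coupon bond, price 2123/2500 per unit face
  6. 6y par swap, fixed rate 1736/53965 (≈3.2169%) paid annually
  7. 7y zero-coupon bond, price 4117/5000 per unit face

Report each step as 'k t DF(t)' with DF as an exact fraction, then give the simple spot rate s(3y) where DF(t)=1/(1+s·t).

1 1 4817/5000
2 2 4711/5000
3 3 4613/5000
4 4 8927/10000
5 5 2123/2500
6 6 1033/1250
7 7 4117/5000
s(3y) = (1/(4613/5000) − 1)/(3) = 129/4613 ≈ 2.7964%

step 1 [1y] zero: DF = P = 4817/5000 ≈ 0.963400
step 2 [2y] bond c/1=33/400: DF=(274853/250000 − 33/400·(0.963400))/(1+33/400) = 4711/5000 ≈ 0.942200
step 3 [3y] swap r/1=387/14141: DF=(1 − 387/14141·(0.963400+0.942200))/(1+387/14141) = 4613/5000 ≈ 0.922600
step 4 [4y] bond c/1=1/25: DF=(16274/15625 − 1/25·(0.963400+0.942200+0.922600))/(1+1/25) = 8927/10000 ≈ 0.892700
step 5 [5y] zero: DF = P = 2123/2500 ≈ 0.849200
step 6 [6y] swap r/1=1736/53965: DF=(1 − 1736/53965·(0.963400+0.942200+0.922600+0.892700+0.849200))/(1+1736/53965) = 1033/1250 ≈ 0.826400
step 7 [7y] zero: DF = P = 4117/5000 ≈ 0.823400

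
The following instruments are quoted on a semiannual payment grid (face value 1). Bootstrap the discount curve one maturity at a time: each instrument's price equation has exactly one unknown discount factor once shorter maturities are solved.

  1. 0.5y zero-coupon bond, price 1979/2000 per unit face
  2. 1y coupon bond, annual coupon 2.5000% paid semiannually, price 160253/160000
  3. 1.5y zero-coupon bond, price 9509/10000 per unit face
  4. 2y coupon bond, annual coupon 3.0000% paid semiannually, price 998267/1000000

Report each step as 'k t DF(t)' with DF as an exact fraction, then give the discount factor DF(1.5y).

1 1/2 1979/2000
2 1 977/1000
3 3/2 9509/10000
4 2 2351/2500
DF(1.5y) = 9509/10000 ≈ 0.950900

step 1 [0.5y] zero: DF = P = 1979/2000 ≈ 0.989500
step 2 [1y] bond c/2=1/80: DF=(160253/160000 − 1/80·(0.989500))/(1+1/80) = 977/1000 ≈ 0.977000
step 3 [1.5y] zero: DF = P = 9509/10000 ≈ 0.950900
step 4 [2y] bond c/2=3/200: DF=(998267/1000000 − 3/200·(0.989500+0.977000+0.950900))/(1+3/200) = 2351/2500 ≈ 0.940400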